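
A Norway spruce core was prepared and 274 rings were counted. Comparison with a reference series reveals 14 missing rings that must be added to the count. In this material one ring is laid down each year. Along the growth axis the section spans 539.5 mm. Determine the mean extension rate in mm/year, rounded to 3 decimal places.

After corrections the count is 274 + 14 = 288 rings.
Extension rate ≈ 539.5 / 288 = 1.873 mm/year.

1.873 mm/year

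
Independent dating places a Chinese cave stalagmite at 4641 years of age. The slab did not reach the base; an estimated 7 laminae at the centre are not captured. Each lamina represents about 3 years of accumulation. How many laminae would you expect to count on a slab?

1540 laminae

One lamina every 3 years means 4641 / 3 = 1547 laminae.
Less the 7 uncaptured laminae: 1547 − 7 = 1540.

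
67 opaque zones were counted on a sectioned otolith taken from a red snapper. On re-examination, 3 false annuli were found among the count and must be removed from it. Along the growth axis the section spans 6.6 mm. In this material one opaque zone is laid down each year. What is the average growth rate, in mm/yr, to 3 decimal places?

0.103 mm/yr

True opaque zone count = 67 − 3 = 64.
Extension rate ≈ 6.6 / 64 = 0.103 mm/yr.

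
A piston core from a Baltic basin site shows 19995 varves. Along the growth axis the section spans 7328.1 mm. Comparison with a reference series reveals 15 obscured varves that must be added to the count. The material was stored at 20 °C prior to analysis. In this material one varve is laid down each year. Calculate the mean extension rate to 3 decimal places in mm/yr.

Correcting the raw count gives 19995 + 15 = 20010 true varves.
Extension rate ≈ 7328.1 / 20010 = 0.366 mm/yr.

0.366 mm/yr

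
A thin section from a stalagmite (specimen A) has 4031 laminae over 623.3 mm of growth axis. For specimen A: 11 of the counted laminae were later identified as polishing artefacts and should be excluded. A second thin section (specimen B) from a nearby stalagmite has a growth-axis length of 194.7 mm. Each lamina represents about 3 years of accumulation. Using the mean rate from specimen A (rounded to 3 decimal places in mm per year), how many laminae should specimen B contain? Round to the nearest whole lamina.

Specimen A: correcting the raw count gives 4031 − 11 = 4020 true laminae.
Specimen A: 4020 laminae at 3 years each span 4020 × 3 = 12060 years.
A: Mean rate = 623.3 mm / 12060 years ≈ 0.052 mm/year.
Specimen B: 194.7 mm / 0.052 mm per year = 3744.23 years; at 3 years per lamina that is 3744.23 / 3 ≈ 1248 laminae.

1248 laminae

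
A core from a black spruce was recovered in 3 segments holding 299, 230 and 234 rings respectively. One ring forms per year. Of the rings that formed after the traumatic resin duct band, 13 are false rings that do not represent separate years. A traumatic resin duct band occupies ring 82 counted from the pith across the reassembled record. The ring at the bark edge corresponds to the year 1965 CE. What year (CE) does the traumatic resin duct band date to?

Total rings = 299 + 230 + 234 = 763.
763 − 82 = 681 rings lie beyond the traumatic resin duct band toward the bark edge.
Excluding 13 false rings: 681 − 13 = 668.
1965 − 668 = 1297 CE.

1297 CE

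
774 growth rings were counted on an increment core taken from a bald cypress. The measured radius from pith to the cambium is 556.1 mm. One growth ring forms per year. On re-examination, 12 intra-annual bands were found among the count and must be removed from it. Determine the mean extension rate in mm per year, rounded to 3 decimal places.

0.730 mm per year

After corrections the count is 774 − 12 = 762 growth rings.
Mean rate = 556.1 mm / 762 years ≈ 0.730 mm per year.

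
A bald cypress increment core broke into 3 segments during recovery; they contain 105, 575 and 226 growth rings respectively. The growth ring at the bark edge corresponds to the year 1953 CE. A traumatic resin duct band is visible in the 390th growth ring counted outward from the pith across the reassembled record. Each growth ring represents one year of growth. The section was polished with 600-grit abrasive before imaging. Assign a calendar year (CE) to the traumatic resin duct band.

1437 CE

Total growth rings = 105 + 575 + 226 = 906.
906 − 390 = 516 growth rings lie beyond the traumatic resin duct band toward the bark edge.
1953 − 516 = 1437 CE.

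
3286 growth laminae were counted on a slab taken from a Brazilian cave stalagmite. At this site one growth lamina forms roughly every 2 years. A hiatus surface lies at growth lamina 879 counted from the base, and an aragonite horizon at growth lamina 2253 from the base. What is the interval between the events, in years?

2253 − 879 = 1374 growth laminae lie between the two events.
Multiplying by 2 years per growth lamina: 1374 × 2 = 2748 years.

2748 yr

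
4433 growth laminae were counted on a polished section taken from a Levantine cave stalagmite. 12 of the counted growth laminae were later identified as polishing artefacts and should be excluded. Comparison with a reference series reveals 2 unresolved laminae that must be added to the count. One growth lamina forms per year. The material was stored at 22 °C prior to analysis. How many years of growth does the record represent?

4423 years

After corrections the count is 4433 − 12 + 2 = 4423 growth laminae.
At one growth lamina per year, that is 4423 years.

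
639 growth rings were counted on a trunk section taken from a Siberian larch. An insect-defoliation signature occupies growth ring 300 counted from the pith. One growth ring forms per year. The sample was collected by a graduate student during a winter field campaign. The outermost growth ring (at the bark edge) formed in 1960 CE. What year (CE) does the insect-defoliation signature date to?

639 − 300 = 339 growth rings lie beyond the insect-defoliation signature toward the bark edge.
Counting back 339 years from 1960 CE places the insect-defoliation signature in 1960 − 339 = 1621 CE.

1621 CE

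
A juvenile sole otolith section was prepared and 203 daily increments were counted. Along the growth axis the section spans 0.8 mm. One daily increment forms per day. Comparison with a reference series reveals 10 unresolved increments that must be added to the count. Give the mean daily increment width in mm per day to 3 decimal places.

0.004 mm per day

True daily increment count = 203 + 10 = 213.
Extension rate ≈ 0.8 / 213 = 0.004 mm per day.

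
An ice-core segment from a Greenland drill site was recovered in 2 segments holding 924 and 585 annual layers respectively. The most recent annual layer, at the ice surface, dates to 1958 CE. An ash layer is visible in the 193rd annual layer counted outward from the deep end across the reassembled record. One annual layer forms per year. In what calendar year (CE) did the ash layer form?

Total annual layers = 924 + 585 = 1509.
Between annual layer 193 and the ice surface there are 1509 − 193 = 1316 annual layers.
1958 − 1316 = 642 CE.

642 CE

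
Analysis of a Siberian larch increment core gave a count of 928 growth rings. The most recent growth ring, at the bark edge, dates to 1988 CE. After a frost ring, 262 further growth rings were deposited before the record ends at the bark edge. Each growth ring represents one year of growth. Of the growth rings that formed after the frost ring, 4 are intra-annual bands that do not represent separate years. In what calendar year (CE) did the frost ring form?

262 growth rings post-date the frost ring.
Removing the 4 false growth rings leaves 262 − 4 = 258 true growth rings beyond the frost ring.
1988 − 258 = 1730 CE.

1730 CE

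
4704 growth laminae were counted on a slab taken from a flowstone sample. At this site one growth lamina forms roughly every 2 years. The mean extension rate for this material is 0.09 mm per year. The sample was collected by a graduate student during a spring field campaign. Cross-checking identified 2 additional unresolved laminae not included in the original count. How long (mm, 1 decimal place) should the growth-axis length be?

847.1 mm

Correcting the raw count gives 4704 + 2 = 4706 true growth laminae.
At 2 years per growth lamina, 4706 × 2 = 9412 years.
Length ≈ 0.09 × 9412 = 847.1 mm.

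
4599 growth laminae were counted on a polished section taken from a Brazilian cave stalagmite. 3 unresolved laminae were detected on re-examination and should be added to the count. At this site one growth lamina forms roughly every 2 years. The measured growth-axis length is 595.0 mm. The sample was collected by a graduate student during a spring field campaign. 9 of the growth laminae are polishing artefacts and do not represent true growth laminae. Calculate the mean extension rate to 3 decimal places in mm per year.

0.065 mm per year

Correcting the raw count gives 4599 − 9 + 3 = 4593 true growth laminae.
4593 growth laminae at 2 years each span 4593 × 2 = 9186 years.
Extension rate ≈ 595.0 / 9186 = 0.065 mm per year.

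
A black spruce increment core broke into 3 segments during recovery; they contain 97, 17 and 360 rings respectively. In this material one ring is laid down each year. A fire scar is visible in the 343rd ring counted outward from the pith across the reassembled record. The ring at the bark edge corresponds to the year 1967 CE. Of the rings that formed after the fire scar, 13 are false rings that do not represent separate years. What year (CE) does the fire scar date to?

Total rings = 97 + 17 + 360 = 474.
Between ring 343 and the bark edge there are 474 − 343 = 131 rings.
Excluding 13 false rings: 131 − 13 = 118.
Counting back 118 years from 1967 CE places the fire scar in 1967 − 118 = 1849 CE.

1849 CE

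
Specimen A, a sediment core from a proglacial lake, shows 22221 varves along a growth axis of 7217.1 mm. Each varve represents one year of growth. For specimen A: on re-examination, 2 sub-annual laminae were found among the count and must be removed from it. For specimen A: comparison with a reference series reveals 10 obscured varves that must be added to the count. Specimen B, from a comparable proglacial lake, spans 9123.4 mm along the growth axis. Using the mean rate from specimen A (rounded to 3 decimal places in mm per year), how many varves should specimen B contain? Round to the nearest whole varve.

28072 varves

Specimen A: correcting the raw count gives 22221 − 2 + 10 = 22229 true varves.
A: Mean rate = 7217.1 mm / 22229 years ≈ 0.325 mm per year.
B spans 9123.4 / 0.325 = 28072.00 years ≈ 28072 varves.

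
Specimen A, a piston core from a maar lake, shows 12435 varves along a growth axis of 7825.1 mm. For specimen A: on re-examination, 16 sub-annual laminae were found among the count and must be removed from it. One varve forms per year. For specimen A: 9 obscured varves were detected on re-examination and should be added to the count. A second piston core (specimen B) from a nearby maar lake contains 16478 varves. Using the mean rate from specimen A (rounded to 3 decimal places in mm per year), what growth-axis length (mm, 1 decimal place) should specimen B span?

10381.1 mm

Specimen A: correcting the raw count gives 12435 − 16 + 9 = 12428 true varves.
A: Mean rate = 7825.1 mm / 12428 years ≈ 0.630 mm per year.
Length of B = 0.630 × 16478 = 10381.1 mm.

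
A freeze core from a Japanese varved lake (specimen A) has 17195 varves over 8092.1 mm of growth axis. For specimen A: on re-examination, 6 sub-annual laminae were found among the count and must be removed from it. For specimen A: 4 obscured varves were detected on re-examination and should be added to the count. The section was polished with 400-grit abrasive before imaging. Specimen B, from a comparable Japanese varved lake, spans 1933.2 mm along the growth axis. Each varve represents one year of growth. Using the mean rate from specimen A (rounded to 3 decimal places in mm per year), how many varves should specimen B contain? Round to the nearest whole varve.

Specimen A: after corrections the count is 17195 − 6 + 4 = 17193 varves.
A: 8092.1 mm over 17193 years gives 8092.1 / 17193 ≈ 0.471 mm/yr.
B spans 1933.2 / 0.471 = 4104.46 years ≈ 4104 varves.

4104 varves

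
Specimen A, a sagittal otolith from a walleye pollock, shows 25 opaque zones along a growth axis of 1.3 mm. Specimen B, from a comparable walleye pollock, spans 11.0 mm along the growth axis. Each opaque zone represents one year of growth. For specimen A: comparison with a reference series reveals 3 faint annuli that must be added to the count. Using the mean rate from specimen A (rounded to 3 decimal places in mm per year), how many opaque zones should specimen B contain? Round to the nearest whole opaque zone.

239 opaque zones

Specimen A: after corrections the count is 25 + 3 = 28 opaque zones.
A: Extension rate ≈ 1.3 / 28 = 0.046 mm/year.
B spans 11.0 / 0.046 = 239.13 years ≈ 239 opaque zones.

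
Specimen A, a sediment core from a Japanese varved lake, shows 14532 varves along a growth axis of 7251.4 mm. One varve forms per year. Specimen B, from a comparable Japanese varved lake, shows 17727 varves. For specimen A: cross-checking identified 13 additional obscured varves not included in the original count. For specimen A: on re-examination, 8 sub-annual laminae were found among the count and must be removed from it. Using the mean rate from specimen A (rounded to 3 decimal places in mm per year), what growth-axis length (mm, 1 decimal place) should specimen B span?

8845.8 mm

Specimen A: true varve count = 14532 − 8 + 13 = 14537.
A: Mean rate = 7251.4 mm / 14537 years ≈ 0.499 mm per year.
B's length ≈ 0.499 × 17727 = 8845.8 mm.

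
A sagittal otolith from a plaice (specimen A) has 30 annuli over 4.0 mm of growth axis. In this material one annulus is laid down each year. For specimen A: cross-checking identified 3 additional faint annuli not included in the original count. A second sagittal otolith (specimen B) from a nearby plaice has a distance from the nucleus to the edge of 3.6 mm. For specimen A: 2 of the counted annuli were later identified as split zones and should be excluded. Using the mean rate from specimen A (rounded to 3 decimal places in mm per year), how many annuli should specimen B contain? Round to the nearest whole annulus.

Specimen A: correcting the raw count gives 30 − 2 + 3 = 31 true annuli.
A: 4.0 mm over 31 years gives 4.0 / 31 ≈ 0.129 mm per year.
For B, 3.6 / 0.129 = 27.91 years ≈ 28 annuli.

28 annuli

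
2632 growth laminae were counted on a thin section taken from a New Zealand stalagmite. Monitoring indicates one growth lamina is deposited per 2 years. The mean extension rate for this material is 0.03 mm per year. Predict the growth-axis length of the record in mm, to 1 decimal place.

Multiplying by 2 years per growth lamina: 2632 × 2 = 5264 years.
5264 years at 0.03 mm/year gives 0.03 × 5264 = 157.9 mm.

157.9 mm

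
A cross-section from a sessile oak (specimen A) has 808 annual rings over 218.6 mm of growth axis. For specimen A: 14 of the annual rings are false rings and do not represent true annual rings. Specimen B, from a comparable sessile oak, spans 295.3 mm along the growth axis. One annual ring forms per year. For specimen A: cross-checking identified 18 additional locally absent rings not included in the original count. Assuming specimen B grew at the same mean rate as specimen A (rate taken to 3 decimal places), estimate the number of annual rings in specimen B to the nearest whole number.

Specimen A: after corrections the count is 808 − 14 + 18 = 812 annual rings.
A: Mean rate = 218.6 mm / 812 years ≈ 0.269 mm/yr.
For B, 295.3 / 0.269 = 1097.77 years ≈ 1098 annual rings.

1098 annual rings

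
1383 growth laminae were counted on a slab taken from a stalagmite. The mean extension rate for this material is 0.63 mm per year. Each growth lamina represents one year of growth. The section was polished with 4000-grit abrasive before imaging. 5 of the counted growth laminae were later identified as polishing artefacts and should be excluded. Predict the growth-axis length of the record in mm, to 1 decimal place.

True growth lamina count = 1383 − 5 = 1378.
1378 years at 0.63 mm/year gives 0.63 × 1378 = 868.1 mm.

868.1 mm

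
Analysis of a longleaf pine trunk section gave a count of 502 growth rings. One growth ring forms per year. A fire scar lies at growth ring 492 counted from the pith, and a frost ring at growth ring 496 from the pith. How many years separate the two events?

4 years

496 − 492 = 4 growth rings lie between the two events.
At one growth ring per year, 4 years elapsed between them.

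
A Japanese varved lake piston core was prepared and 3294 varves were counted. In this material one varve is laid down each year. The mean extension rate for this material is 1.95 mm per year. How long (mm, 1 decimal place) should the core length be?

6423.3 mm

3294 years of growth are recorded.
Length ≈ 1.95 × 3294 = 6423.3 mm.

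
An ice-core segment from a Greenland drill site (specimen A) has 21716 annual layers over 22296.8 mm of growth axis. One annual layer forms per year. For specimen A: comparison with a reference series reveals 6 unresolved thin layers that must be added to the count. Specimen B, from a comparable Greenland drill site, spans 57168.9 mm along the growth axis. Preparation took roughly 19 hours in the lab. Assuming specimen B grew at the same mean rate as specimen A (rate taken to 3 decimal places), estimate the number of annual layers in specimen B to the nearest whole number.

55720 annual layers

Specimen A: correcting the raw count gives 21716 + 6 = 21722 true annual layers.
A: 22296.8 mm over 21722 years gives 22296.8 / 21722 ≈ 1.026 mm/yr.
For B, 57168.9 / 1.026 = 55720.18 years ≈ 55720 annual layers.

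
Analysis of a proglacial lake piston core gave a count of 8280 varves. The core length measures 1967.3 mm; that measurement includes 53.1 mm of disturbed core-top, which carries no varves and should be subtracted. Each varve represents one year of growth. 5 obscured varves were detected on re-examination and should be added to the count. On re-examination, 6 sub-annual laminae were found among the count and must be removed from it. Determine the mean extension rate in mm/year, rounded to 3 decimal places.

After corrections the count is 8280 − 6 + 5 = 8279 varves.
Net length = 1967.3 − 53.1 = 1914.2 mm.
Extension rate ≈ 1914.2 / 8279 = 0.231 mm/year.

0.231 mm/year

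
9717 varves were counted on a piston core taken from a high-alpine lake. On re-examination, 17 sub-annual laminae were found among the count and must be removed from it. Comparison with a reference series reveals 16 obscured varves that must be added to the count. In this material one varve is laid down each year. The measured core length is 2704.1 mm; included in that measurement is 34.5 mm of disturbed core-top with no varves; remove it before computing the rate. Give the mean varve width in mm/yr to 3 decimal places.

Correcting the raw count gives 9717 − 17 + 16 = 9716 true varves.
Removing the 34.5 mm offcut leaves 2704.1 − 34.5 = 2669.6 mm.
Extension rate ≈ 2669.6 / 9716 = 0.275 mm/yr.

0.275 mm/yr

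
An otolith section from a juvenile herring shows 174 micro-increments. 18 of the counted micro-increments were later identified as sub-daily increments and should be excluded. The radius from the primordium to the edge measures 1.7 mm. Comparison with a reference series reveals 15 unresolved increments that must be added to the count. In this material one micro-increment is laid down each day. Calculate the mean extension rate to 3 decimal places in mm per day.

0.010 mm per day

Correcting the raw count gives 174 − 18 + 15 = 171 true micro-increments.
Mean rate = 1.7 mm / 171 days ≈ 0.010 mm per day.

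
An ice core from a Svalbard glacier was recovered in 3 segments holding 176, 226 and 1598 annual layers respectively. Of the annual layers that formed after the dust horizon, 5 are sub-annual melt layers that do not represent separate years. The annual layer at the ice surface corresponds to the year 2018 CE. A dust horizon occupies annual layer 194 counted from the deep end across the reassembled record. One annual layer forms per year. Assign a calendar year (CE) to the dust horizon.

Total annual layers = 176 + 226 + 1598 = 2000.
Between annual layer 194 and the ice surface there are 2000 − 194 = 1806 annual layers.
Removing the 5 false annual layers leaves 1806 − 5 = 1801 true annual layers beyond the dust horizon.
Counting back 1801 years from 2018 CE places the dust horizon in 2018 − 1801 = 217 CE.

217 CE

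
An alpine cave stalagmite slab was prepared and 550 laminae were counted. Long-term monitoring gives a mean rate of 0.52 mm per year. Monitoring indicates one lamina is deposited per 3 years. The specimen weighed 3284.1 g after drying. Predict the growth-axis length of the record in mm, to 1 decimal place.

550 laminae at 3 years each span 550 × 3 = 1650 years.
1650 years at 0.52 mm/year gives 0.52 × 1650 = 858.0 mm.

858.0 mm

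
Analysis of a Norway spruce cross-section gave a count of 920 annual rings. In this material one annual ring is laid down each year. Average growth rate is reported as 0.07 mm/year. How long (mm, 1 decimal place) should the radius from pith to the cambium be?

64.4 mm

The record spans 920 years at 0.07 mm per year.
920 years at 0.07 mm/year gives 0.07 × 920 = 64.4 mm.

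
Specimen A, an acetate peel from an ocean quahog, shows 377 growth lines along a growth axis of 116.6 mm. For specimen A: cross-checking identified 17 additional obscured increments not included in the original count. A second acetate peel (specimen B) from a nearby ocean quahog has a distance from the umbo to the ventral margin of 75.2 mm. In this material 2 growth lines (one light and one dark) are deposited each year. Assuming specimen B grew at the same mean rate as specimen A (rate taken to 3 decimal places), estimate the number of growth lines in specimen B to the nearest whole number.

Specimen A: correcting the raw count gives 377 + 17 = 394 true growth lines.
Specimen A: 394 growth lines at 2 per year is 394 / 2 = 197 years.
A: 116.6 mm over 197 years gives 116.6 / 197 ≈ 0.592 mm/yr.
Specimen B: 75.2 mm / 0.592 mm per year = 127.03 years; at 2 growth lines per year that is 127.03 × 2 ≈ 254 growth lines.

254 growth lines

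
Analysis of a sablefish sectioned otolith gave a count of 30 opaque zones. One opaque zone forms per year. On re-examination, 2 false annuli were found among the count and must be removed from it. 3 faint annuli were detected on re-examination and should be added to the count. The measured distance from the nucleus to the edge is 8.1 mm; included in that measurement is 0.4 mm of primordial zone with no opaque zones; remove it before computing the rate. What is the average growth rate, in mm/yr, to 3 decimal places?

Correcting the raw count gives 30 − 2 + 3 = 31 true opaque zones.
Net length = 8.1 − 0.4 = 7.7 mm.
Extension rate ≈ 7.7 / 31 = 0.248 mm/yr.

0.248 mm/yr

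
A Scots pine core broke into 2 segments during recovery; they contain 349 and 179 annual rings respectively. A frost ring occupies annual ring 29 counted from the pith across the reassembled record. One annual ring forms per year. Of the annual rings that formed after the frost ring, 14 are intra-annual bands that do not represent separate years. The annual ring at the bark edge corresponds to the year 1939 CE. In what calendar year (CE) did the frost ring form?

Total annual rings = 349 + 179 = 528.
The frost ring sits at annual ring 29 from the pith, so 528 − 29 = 499 annual rings formed after it.
499 − 14 false = 485 true annual rings after the frost ring.
Counting back 485 years from 1939 CE places the frost ring in 1939 − 485 = 1454 CE.

1454 CE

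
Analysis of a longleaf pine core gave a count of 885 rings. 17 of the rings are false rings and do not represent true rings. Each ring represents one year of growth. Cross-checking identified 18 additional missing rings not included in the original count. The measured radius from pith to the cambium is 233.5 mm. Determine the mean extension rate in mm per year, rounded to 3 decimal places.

Adjusted count: 885 − 17 + 18 = 886 rings.
Extension rate ≈ 233.5 / 886 = 0.264 mm per year.

0.264 mm per year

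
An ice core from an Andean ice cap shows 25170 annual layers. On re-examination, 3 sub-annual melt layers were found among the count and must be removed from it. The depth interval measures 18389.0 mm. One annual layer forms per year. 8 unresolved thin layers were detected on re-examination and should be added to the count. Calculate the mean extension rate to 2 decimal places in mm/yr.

Adjusted count: 25170 − 3 + 8 = 25175 annual layers.
Mean rate = 18389.0 mm / 25175 years ≈ 0.73 mm/yr.

0.73 mm/yr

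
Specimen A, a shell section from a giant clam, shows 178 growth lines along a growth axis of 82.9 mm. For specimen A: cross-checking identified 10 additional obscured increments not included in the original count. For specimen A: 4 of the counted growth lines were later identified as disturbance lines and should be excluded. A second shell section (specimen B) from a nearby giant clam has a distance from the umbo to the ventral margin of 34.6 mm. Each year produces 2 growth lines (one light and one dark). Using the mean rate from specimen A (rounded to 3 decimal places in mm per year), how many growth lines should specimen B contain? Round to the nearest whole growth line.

77 growth lines

Specimen A: adjusted count: 178 − 4 + 10 = 184 growth lines.
Specimen A: with 2 growth lines per year, 184 / 2 = 92 years.
A: Mean rate = 82.9 mm / 92 years ≈ 0.901 mm/yr.
For B, 34.6 / 0.901 = 38.40 years; at 2 growth lines per year that is 38.40 × 2 ≈ 77 growth lines.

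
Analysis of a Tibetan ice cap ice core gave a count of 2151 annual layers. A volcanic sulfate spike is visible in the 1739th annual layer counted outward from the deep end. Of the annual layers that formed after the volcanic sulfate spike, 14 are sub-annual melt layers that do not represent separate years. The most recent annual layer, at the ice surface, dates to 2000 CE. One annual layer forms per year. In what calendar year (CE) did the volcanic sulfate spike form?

1602 CE

The volcanic sulfate spike sits at annual layer 1739 from the deep end, so 2151 − 1739 = 412 annual layers formed after it.
412 − 14 false = 398 true annual layers after the volcanic sulfate spike.
2000 − 398 = 1602 CE.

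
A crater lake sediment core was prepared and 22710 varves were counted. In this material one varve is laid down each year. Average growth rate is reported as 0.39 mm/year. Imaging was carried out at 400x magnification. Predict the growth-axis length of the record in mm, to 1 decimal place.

The record spans 22710 years at 0.39 mm per year.
22710 years at 0.39 mm/year gives 0.39 × 22710 = 8856.9 mm.

8856.9 mm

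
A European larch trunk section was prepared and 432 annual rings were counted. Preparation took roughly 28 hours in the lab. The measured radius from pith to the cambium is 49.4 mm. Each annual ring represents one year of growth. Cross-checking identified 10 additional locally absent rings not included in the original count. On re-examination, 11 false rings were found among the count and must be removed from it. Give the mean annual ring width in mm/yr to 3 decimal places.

0.115 mm/yr

Correcting the raw count gives 432 − 11 + 10 = 431 true annual rings.
49.4 mm over 431 years gives 49.4 / 431 ≈ 0.115 mm/yr.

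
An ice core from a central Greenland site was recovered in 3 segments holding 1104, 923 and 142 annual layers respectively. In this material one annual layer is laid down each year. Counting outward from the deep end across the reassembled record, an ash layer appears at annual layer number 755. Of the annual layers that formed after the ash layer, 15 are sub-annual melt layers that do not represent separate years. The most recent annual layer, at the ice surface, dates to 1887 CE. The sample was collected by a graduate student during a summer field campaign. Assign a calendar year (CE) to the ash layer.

Total annual layers = 1104 + 923 + 142 = 2169.
The ash layer sits at annual layer 755 from the deep end, so 2169 − 755 = 1414 annual layers formed after it.
Excluding 15 false annual layers: 1414 − 15 = 1399.
The annual layer at the ice surface is 1887 CE, so the ash layer dates to 1887 − 1399 = 488 CE.

488 CE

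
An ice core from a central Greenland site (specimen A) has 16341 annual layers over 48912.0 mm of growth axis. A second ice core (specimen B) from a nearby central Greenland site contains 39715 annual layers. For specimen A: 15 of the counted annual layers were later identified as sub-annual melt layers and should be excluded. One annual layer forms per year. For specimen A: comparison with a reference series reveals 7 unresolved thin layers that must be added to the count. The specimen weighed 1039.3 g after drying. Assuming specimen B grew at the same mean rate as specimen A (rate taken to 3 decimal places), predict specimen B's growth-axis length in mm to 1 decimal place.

118946.4 mm

Specimen A: true annual layer count = 16341 − 15 + 7 = 16333.
A: Mean rate = 48912.0 mm / 16333 years ≈ 2.995 mm/year.
For B, 2.995 mm/year × 39715 years = 118946.4 mm.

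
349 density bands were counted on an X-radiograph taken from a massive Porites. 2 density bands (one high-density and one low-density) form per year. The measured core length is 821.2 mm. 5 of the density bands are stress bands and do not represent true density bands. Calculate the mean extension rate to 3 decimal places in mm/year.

4.774 mm/year

After corrections the count is 349 − 5 = 344 density bands.
344 density bands at 2 per year is 344 / 2 = 172 years.
821.2 mm over 172 years gives 821.2 / 172 ≈ 4.774 mm/year.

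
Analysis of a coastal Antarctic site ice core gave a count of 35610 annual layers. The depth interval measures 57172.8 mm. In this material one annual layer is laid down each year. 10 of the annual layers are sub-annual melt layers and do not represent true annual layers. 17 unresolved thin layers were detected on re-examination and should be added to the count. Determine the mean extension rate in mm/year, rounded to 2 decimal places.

1.61 mm/year

Adjusted count: 35610 − 10 + 17 = 35617 annual layers.
Mean rate = 57172.8 mm / 35617 years ≈ 1.61 mm/year.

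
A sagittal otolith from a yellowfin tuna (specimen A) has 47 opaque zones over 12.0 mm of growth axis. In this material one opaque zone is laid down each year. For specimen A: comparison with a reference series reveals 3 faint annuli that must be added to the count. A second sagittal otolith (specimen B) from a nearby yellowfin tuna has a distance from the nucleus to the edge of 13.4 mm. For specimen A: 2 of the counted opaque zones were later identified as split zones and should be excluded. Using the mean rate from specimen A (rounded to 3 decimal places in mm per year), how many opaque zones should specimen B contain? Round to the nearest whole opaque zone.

54 opaque zones

Specimen A: correcting the raw count gives 47 − 2 + 3 = 48 true opaque zones.
A: 12.0 mm over 48 years gives 12.0 / 48 ≈ 0.250 mm/yr.
For B, 13.4 / 0.250 = 53.60 years ≈ 54 opaque zones.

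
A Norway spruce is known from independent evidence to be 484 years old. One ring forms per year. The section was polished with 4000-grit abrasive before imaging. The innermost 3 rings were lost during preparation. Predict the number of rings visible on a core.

481 rings

Expected rings over 484 years: 484.
Subtracting the 3 rings not captured gives 484 − 3 = 481 rings in the record.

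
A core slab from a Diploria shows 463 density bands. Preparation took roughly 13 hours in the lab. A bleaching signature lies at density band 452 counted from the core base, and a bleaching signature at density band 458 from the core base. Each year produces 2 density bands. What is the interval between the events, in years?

Separation: 458 − 452 = 6 density bands.
6 density bands at 2 per year is 6 / 2 = 3 years.

3 yr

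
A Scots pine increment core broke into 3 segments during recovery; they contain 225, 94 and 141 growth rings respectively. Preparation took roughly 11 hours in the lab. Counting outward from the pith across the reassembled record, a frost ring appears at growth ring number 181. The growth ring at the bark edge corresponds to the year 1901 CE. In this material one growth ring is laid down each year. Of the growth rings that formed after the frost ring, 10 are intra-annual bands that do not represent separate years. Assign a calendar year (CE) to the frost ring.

1632 CE

Total growth rings = 225 + 94 + 141 = 460.
Between growth ring 181 and the bark edge there are 460 − 181 = 279 growth rings.
279 − 10 false = 269 true growth rings after the frost ring.
Counting back 269 years from 1901 CE places the frost ring in 1901 − 269 = 1632 CE.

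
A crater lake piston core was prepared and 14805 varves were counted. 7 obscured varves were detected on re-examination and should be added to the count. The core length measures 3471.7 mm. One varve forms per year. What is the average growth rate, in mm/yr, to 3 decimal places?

0.234 mm/yr

True varve count = 14805 + 7 = 14812.
Mean rate = 3471.7 mm / 14812 years ≈ 0.234 mm/yr.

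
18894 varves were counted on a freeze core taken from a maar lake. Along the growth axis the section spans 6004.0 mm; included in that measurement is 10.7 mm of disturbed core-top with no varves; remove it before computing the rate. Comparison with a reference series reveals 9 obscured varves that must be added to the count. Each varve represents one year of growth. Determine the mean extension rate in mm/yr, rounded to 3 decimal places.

0.317 mm/yr

Correcting the raw count gives 18894 + 9 = 18903 true varves.
Net length = 6004.0 − 10.7 = 5993.3 mm.
Mean rate = 5993.3 mm / 18903 years ≈ 0.317 mm/yr.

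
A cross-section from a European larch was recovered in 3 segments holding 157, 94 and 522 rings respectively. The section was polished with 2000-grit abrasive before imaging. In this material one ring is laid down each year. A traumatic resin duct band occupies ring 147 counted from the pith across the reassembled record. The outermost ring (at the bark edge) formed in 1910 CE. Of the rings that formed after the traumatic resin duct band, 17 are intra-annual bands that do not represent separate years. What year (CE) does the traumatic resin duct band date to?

1301 CE

Total rings = 157 + 94 + 522 = 773.
773 − 147 = 626 rings lie beyond the traumatic resin duct band toward the bark edge.
Excluding 17 false rings: 626 − 17 = 609.
1910 − 609 = 1301 CE.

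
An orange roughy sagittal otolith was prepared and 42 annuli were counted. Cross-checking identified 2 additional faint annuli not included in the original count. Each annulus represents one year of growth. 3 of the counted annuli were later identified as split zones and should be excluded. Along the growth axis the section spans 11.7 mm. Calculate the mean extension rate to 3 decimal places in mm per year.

Correcting the raw count gives 42 − 3 + 2 = 41 true annuli.
Extension rate ≈ 11.7 / 41 = 0.285 mm per year.

0.285 mm per year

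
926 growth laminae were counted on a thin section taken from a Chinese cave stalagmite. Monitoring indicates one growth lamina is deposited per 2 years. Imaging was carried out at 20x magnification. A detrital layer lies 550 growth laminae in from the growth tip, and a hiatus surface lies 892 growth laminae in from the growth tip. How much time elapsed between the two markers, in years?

684 yr

892 − 550 = 342 growth laminae lie between the two events.
Multiplying by 2 years per growth lamina: 342 × 2 = 684 years.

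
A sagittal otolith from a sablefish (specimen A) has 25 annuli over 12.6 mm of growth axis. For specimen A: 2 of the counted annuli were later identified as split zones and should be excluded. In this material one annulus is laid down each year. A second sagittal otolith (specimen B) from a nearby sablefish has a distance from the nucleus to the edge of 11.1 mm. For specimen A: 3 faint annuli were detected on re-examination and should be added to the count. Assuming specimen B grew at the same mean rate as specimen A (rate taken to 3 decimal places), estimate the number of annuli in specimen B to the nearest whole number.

23 annuli

Specimen A: true annulus count = 25 − 2 + 3 = 26.
A: Extension rate ≈ 12.6 / 26 = 0.485 mm per year.
Specimen B: 11.1 mm / 0.485 mm per year = 22.89 years ≈ 23 annuli.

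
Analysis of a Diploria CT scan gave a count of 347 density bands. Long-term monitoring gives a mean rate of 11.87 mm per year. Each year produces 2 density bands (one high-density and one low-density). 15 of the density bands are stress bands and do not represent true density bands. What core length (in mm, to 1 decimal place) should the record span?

1970.4 mm

True density band count = 347 − 15 = 332.
332 density bands at 2 per year is 332 / 2 = 166 years.
Predicted length = 11.87 mm/year × 166 years = 1970.4 mm.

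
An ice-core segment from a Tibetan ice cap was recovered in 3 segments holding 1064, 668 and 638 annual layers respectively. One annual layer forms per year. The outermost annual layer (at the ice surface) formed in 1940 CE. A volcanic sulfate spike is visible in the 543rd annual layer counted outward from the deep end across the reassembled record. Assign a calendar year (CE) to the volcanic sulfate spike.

113 CE

Total annual layers = 1064 + 668 + 638 = 2370.
2370 − 543 = 1827 annual layers lie beyond the volcanic sulfate spike toward the ice surface.
Counting back 1827 years from 1940 CE places the volcanic sulfate spike in 1940 − 1827 = 113 CE.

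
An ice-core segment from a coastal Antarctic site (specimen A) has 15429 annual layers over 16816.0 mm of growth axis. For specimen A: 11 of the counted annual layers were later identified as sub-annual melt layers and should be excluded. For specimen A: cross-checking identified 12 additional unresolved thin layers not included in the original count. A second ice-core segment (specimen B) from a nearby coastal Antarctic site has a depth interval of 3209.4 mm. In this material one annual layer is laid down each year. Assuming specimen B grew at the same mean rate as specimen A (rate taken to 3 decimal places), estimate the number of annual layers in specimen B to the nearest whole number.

2944 annual layers

Specimen A: after corrections the count is 15429 − 11 + 12 = 15430 annual layers.
A: Mean rate = 16816.0 mm / 15430 years ≈ 1.090 mm/year.
Specimen B: 3209.4 mm / 1.090 mm per year = 2944.40 years ≈ 2944 annual layers.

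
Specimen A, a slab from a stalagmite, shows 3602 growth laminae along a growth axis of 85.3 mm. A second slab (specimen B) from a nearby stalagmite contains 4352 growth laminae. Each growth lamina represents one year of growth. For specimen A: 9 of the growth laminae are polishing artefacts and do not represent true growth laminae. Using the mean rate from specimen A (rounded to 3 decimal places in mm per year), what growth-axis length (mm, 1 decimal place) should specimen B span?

Specimen A: correcting the raw count gives 3602 − 9 = 3593 true growth laminae.
A: 85.3 mm over 3593 years gives 85.3 / 3593 ≈ 0.024 mm/year.
B's length ≈ 0.024 × 4352 = 104.4 mm.

104.4 mm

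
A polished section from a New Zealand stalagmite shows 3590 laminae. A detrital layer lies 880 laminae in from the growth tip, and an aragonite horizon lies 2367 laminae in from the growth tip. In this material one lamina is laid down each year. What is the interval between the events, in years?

Separation: 2367 − 880 = 1487 laminae.
That is 1487 years at one lamina per year.

1487 yr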